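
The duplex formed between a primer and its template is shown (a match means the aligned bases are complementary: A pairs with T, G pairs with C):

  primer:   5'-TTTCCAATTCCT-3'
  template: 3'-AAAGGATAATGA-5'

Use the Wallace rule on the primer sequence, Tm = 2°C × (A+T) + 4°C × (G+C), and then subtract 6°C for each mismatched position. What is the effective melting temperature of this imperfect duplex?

Primer base counts: A=2, T=6, G=0, C=4 → A+T=8, G+C=4
Perfect-match Tm = 2(8) + 4(4) = 16 + 16 = 32°C
Mismatches (positions where the bases are not complementary): 2 (at positions 6, 10)
Effective Tm = 32 − 2×6 = 32 − 12 = 20°C

20°C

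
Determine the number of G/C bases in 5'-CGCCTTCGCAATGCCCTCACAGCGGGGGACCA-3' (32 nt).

22

Scanning the sequence gives T=4, A=6, G=9, C=13.
Total G or C: 9 + 13 = 22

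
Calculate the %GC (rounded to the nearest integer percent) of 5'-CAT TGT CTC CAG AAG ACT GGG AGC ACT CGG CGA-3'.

58%

Counting bases: G=10, A=8, C=9, T=6
G+C = 10 + 9 = 19 out of 33 bases
%GC = 19/33 × 100 = 57.58% ≈ 58%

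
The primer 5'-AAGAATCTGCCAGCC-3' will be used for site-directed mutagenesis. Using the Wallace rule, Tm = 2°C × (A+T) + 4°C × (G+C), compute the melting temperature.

A=5, C=5, T=2, G=3
A+T = 7, G+C = 8
Tm = 2(7) + 4(8) = 14 + 32 = 46°C

46°C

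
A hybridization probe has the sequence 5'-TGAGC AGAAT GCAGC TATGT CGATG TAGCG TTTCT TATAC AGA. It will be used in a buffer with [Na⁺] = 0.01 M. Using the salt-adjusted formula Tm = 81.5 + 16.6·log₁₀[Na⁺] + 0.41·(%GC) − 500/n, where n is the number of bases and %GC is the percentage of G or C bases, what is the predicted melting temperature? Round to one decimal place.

53.8°C

Length n = 43. C=7, T=13, G=11, A=12
G+C = 18, so %GC = 18/43 × 100 = 41.86%
Salt term: 16.6 × (-2) = -33.2
GC term: 0.41 × 41.86 = 17.163; length term: −500/43 = −11.628
Tm = 81.5 + (-33.2) + 17.163 − 11.628 = 53.835 → 53.8°C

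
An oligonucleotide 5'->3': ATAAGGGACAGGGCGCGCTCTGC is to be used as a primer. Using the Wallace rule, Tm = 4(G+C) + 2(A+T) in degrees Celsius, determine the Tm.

Scanning the sequence gives G=9, C=6, T=3, A=5.
So N_AT = 8 and N_GC = 15.
Tm = 4·15 + 2·8 = 60 + 16 = 76°C

76°C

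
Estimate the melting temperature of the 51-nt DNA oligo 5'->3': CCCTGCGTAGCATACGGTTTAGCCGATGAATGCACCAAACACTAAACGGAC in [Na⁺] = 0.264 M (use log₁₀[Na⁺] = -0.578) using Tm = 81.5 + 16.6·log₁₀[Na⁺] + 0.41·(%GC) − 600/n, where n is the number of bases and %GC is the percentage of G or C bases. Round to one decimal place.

81.0°C

Length n = 51. Base counts: A=16, T=9, G=11, C=15
G+C = 26, so %GC = 26/51 × 100 = 50.98%
Salt term: 16.6 × (-0.578) = -9.595
GC term: 0.41 × 50.98 = 20.902; length term: −600/51 = −11.765
Tm = 81.5 + (-9.595) + 20.902 − 11.765 = 81.042 → 81.0°C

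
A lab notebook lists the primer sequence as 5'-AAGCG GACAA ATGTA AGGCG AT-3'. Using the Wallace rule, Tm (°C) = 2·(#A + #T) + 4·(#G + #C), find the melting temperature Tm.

Scanning the sequence gives T=3, C=3, A=9, G=7.
So N_AT = 12 and N_GC = 10.
Tm = 2×12 + 4×10 = 64°C

64°C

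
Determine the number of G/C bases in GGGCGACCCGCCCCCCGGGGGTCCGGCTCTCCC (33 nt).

Scanning the sequence gives A=1, G=12, T=3, C=17.
G+C = 12 + 17 = 29

29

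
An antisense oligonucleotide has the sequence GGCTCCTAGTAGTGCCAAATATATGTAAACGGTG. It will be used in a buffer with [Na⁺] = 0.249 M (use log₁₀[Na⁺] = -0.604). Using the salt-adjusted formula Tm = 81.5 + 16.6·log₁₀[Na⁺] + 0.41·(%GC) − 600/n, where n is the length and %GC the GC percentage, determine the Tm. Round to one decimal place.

71.9°C

Length n = 34. Base counts: G=9, A=10, C=6, T=9
G+C = 15, so %GC = 15/34 × 100 = 44.118%
Salt term: 16.6 × (-0.604) = -10.026
GC term: 0.41 × 44.118 = 18.088; length term: −600/34 = −17.647
Tm = 81.5 + (-10.026) + 18.088 − 17.647 = 71.915 → 71.9°C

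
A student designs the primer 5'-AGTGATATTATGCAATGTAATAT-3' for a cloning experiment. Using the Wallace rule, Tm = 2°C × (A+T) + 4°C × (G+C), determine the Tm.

Scanning the sequence gives G=4, T=9, C=1, A=9.
A+T = 18, G+C = 5
Tm = 2(18) + 4(5) = 36 + 20 = 56°C

56°C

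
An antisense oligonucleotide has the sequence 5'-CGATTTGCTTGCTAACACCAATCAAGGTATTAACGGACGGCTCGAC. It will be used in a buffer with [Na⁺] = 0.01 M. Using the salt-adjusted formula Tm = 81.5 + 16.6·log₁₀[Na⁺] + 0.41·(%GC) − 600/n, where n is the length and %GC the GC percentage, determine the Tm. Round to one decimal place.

Length n = 46. Counting bases: A=13, C=12, G=10, T=11
G+C = 22, so %GC = 22/46 × 100 = 47.826%
Salt term: 16.6 × (-2) = -33.2
GC term: 0.41 × 47.826 = 19.609; length term: −600/46 = −13.043
Tm = 81.5 + (-33.2) + 19.609 − 13.043 = 54.866 → 54.9°C

54.9°C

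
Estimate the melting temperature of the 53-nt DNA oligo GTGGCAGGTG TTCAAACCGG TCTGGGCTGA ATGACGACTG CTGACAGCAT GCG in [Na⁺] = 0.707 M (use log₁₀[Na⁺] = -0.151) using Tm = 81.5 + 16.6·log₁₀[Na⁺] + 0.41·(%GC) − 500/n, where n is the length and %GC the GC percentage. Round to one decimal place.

Length n = 53. T=11, C=12, G=19, A=11
G+C = 31, so %GC = 31/53 × 100 = 58.491%
Salt term: 16.6 × (-0.151) = -2.507
GC term: 0.41 × 58.491 = 23.981; length term: −500/53 = −9.434
Tm = 81.5 + (-2.507) + 23.981 − 9.434 = 93.54 → 93.5°C

93.5°C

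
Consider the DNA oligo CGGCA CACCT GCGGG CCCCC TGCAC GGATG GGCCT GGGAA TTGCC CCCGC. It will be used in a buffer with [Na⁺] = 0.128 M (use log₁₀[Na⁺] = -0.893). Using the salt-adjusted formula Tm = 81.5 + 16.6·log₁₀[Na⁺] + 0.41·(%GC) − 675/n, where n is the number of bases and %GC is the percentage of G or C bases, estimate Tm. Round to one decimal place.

84.3°C

Length n = 50. Base counts: G=17, A=6, T=6, C=21
G+C = 38, so %GC = 38/50 × 100 = 76%
Salt term: 16.6 × (-0.893) = -14.824
GC term: 0.41 × 76 = 31.16; length term: −675/50 = −13.5
Tm = 81.5 + (-14.824) + 31.16 − 13.5 = 84.336 → 84.3°C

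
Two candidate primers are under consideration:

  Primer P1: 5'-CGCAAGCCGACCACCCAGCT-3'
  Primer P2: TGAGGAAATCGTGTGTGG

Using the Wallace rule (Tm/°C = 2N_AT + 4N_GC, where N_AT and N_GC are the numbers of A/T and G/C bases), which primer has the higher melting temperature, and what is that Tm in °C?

Primer P1, 68°C

Primer P1: A+T=6, G+C=14 → Tm = 2(6)+4(14) = 68°C
Primer P2: A+T=9, G+C=9 → Tm = 2(9)+4(9) = 54°C
68°C vs 54°C → primer P1 is higher.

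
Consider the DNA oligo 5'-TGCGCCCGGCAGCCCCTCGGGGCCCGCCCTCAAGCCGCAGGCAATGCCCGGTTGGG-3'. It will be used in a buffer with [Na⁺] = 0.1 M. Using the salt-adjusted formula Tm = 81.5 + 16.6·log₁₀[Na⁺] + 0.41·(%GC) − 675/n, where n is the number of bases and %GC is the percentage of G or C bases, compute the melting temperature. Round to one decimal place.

Length n = 56. Base counts: T=6, A=6, G=20, C=24
G+C = 44, so %GC = 44/56 × 100 = 78.571%
Salt term: 16.6 × (-1) = -16.6
GC term: 0.41 × 78.571 = 32.214; length term: −675/56 = −12.054
Tm = 81.5 + (-16.6) + 32.214 − 12.054 = 85.06 → 85.1°C

85.1°C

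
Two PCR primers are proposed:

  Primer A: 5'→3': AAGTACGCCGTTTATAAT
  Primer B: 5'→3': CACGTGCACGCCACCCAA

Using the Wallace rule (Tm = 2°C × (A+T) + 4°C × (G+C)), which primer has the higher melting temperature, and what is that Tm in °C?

Primer A: A+T=12, G+C=6 → Tm = 2(12)+4(6) = 48°C
Primer B: A+T=6, G+C=12 → Tm = 2(6)+4(12) = 60°C
48°C vs 60°C → primer B is higher.

Primer B, 60°C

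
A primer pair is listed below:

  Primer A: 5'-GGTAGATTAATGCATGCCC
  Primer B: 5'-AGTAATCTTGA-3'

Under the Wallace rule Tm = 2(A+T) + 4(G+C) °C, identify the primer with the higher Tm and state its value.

Primer A: A+T=10, G+C=9 → Tm = 2(10)+4(9) = 56°C
Primer B: A+T=8, G+C=3 → Tm = 2(8)+4(3) = 28°C
56°C vs 28°C → primer A is higher.

Primer A, 56°C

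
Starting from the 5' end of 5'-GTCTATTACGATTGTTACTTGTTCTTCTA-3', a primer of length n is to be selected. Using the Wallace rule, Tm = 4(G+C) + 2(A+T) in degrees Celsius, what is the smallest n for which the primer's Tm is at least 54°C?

First 20 bases: GTCTATTACGATTGTTACTT → Tm = 52°C (< 54°C)
First 21 bases: GTCTATTACGATTGTTACTTG → Tm = 56°C (≥ 54°C)
Since every base adds ≥2°C, Tm only increases with n, so the threshold is first crossed at n = 21.

n = 21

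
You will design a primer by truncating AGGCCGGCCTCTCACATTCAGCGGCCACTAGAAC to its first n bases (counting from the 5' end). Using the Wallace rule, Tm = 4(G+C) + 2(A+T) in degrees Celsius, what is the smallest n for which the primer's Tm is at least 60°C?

First 18 bases: AGGCCGGCCTCTCACATT → Tm = 58°C (< 60°C)
First 19 bases: AGGCCGGCCTCTCACATTC → Tm = 62°C (≥ 60°C)
Since every base adds ≥2°C, Tm only increases with n, so the threshold is first crossed at n = 19.

n = 19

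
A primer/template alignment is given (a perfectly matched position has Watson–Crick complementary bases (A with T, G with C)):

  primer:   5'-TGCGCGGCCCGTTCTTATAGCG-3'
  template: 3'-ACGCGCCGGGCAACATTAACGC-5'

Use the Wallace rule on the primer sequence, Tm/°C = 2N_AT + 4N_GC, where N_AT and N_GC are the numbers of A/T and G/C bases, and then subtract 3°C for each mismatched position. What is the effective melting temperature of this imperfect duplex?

Primer base counts: A=2, T=6, G=7, C=7 → A+T=8, G+C=14
Perfect-match Tm = 2(8) + 4(14) = 16 + 56 = 72°C
Mismatches (positions where the bases are not complementary): 3 (at positions 14, 16, 19)
Effective Tm = 72 − 3×3 = 72 − 9 = 63°C

63°C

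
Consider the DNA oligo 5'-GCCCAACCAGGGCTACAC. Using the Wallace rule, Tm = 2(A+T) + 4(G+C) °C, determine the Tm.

Scanning the sequence gives T=1, C=8, G=4, A=5.
AT pairs contribute 6, GC pairs contribute 12.
Tm = 4·12 + 2·6 = 48 + 12 = 60°C

60°C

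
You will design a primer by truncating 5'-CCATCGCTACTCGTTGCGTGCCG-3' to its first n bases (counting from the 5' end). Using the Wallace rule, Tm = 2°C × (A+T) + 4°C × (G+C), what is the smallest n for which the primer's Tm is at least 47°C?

n = 16

First 15 bases: CCATCGCTACTCGTT → Tm = 46°C (< 47°C)
First 16 bases: CCATCGCTACTCGTTG → Tm = 50°C (≥ 47°C)
Since every base adds ≥2°C, Tm only increases with n, so the threshold is first crossed at n = 16.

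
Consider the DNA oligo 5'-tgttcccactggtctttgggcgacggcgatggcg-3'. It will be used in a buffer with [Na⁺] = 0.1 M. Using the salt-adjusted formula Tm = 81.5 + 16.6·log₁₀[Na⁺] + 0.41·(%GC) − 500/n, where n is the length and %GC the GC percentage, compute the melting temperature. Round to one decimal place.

76.7°C

Length n = 34. G=13, T=9, C=9, A=3
G+C = 22, so %GC = 22/34 × 100 = 64.706%
Salt term: 16.6 × (-1) = -16.6
GC term: 0.41 × 64.706 = 26.529; length term: −500/34 = −14.706
Tm = 81.5 + (-16.6) + 26.529 − 14.706 = 76.723 → 76.7°C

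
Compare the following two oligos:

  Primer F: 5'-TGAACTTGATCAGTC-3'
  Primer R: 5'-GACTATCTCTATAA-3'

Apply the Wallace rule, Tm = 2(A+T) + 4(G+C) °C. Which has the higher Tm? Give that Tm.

Primer F, 42°C

Primer F: A+T=9, G+C=6 → Tm = 2(9)+4(6) = 42°C
Primer R: A+T=10, G+C=4 → Tm = 2(10)+4(4) = 36°C
42°C vs 36°C → primer F is higher.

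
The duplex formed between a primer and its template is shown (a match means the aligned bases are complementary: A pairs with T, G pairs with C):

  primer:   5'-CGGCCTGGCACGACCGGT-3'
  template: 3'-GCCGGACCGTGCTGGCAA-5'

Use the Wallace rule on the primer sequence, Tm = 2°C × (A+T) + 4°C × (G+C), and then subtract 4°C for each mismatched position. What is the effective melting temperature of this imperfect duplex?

Primer base counts: A=2, T=2, G=7, C=7 → A+T=4, G+C=14
Perfect-match Tm = 2(4) + 4(14) = 8 + 56 = 64°C
Mismatches (positions where the bases are not complementary): 1 (at position 17)
Effective Tm = 64 − 1×4 = 64 − 4 = 60°C

60°C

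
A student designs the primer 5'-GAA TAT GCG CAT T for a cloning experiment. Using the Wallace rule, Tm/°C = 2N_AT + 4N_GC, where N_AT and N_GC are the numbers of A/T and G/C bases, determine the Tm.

36°C

Counting bases: T=4, A=4, G=3, C=2
A+T = 8, G+C = 5
Tm = 2(8) + 4(5) = 16 + 20 = 36°C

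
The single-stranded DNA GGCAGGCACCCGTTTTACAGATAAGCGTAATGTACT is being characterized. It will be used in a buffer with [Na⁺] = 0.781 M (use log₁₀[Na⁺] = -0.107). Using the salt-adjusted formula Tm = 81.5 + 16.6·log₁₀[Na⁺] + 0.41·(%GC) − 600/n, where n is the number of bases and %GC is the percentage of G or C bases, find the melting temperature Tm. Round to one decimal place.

Length n = 36. Scanning the sequence gives C=8, T=9, A=10, G=9.
G+C = 17, so %GC = 17/36 × 100 = 47.222%
Salt term: 16.6 × (-0.107) = -1.776
GC term: 0.41 × 47.222 = 19.361; length term: −600/36 = −16.667
Tm = 81.5 + (-1.776) + 19.361 − 16.667 = 82.418 → 82.4°C

82.4°C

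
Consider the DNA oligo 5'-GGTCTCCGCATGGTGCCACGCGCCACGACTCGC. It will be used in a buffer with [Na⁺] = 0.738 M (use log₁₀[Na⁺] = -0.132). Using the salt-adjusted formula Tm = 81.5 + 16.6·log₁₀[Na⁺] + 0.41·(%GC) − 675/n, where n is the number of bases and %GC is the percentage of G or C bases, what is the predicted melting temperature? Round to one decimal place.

Length n = 33. Scanning the sequence gives C=14, T=5, A=4, G=10.
G+C = 24, so %GC = 24/33 × 100 = 72.727%
Salt term: 16.6 × (-0.132) = -2.191
GC term: 0.41 × 72.727 = 29.818; length term: −675/33 = −20.455
Tm = 81.5 + (-2.191) + 29.818 − 20.455 = 88.672 → 88.7°C

88.7°C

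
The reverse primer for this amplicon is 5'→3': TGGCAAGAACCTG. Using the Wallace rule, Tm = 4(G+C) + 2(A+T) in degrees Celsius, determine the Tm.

Base counts: C=3, A=4, T=2, G=4
A+T = 6, G+C = 7
Tm = 2(6) + 4(7) = 12 + 28 = 40°C

40°C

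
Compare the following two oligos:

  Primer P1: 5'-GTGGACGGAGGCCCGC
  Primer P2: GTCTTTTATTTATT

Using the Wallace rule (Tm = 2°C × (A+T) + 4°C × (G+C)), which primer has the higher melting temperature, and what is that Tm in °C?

Primer P1, 58°C

Primer P1: A+T=3, G+C=13 → Tm = 2(3)+4(13) = 58°C
Primer P2: A+T=12, G+C=2 → Tm = 2(12)+4(2) = 32°C
58°C vs 32°C → primer P1 is higher.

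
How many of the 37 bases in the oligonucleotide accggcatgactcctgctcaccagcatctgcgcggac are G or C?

24

G=9, A=7, T=6, C=15
Total G or C: 9 + 15 = 24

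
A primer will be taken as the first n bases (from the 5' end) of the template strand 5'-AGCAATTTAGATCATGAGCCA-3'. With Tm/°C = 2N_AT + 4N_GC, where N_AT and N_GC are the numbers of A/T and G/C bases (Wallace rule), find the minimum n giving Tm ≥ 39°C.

n = 16

First 15 bases: AGCAATTTAGATCAT → Tm = 38°C (< 39°C)
First 16 bases: AGCAATTTAGATCATG → Tm = 42°C (≥ 39°C)
Since every base adds ≥2°C, Tm only increases with n, so the threshold is first crossed at n = 16.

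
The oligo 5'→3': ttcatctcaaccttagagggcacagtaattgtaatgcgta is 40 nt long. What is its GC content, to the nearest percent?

40%

Counting bases: G=8, A=12, T=12, C=8
G+C = 8 + 8 = 16 out of 40 bases
%GC = 16/40 × 100 = 40% ≈ 40%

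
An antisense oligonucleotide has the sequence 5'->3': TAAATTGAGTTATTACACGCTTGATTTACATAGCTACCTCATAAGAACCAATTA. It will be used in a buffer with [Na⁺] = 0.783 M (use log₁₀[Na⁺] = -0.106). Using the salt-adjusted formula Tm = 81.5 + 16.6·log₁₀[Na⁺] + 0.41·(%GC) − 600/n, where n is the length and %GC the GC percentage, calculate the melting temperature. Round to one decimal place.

Length n = 54. Counting bases: C=10, A=20, G=6, T=18
G+C = 16, so %GC = 16/54 × 100 = 29.63%
Salt term: 16.6 × (-0.106) = -1.76
GC term: 0.41 × 29.63 = 12.148; length term: −600/54 = −11.111
Tm = 81.5 + (-1.76) + 12.148 − 11.111 = 80.777 → 80.8°C

80.8°C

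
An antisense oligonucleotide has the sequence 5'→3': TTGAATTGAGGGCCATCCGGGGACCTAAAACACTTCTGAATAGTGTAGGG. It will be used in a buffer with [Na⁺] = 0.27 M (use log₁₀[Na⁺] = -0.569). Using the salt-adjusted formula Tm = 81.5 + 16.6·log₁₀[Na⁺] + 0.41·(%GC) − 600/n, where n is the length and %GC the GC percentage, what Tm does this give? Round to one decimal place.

Length n = 50. A=14, C=9, G=15, T=12
G+C = 24, so %GC = 24/50 × 100 = 48%
Salt term: 16.6 × (-0.569) = -9.445
GC term: 0.41 × 48 = 19.68; length term: −600/50 = −12
Tm = 81.5 + (-9.445) + 19.68 − 12 = 79.735 → 79.7°C

79.7°C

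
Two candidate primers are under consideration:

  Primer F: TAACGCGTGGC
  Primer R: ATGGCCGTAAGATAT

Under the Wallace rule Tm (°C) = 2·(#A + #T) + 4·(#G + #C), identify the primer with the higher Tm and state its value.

Primer F: A+T=4, G+C=7 → Tm = 2(4)+4(7) = 36°C
Primer R: A+T=9, G+C=6 → Tm = 2(9)+4(6) = 42°C
36°C vs 42°C → primer R is higher.

Primer R, 42°C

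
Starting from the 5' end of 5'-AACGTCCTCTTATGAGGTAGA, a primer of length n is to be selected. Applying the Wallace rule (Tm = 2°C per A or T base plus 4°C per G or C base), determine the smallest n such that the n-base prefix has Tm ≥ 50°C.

n = 17

First 16 bases: AACGTCCTCTTATGAG → Tm = 46°C (< 50°C)
First 17 bases: AACGTCCTCTTATGAGG → Tm = 50°C (≥ 50°C)
Since every base adds ≥2°C, Tm only increases with n, so the threshold is first crossed at n = 17.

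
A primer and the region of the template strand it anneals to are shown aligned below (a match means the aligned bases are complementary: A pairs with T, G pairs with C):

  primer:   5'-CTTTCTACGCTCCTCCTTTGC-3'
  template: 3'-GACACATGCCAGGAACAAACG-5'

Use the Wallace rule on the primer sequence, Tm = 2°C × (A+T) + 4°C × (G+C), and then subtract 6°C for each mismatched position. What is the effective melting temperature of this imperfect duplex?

Primer base counts: A=1, T=9, G=2, C=9 → A+T=10, G+C=11
Perfect-match Tm = 2(10) + 4(11) = 20 + 44 = 64°C
Mismatches (positions where the bases are not complementary): 5 (at positions 3, 5, 10, 15, 16)
Effective Tm = 64 − 5×6 = 64 − 30 = 34°C

34°C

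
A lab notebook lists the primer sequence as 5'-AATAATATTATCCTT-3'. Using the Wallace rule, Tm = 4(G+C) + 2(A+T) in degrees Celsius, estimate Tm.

Scanning the sequence gives C=2, A=6, T=7, G=0.
So N_AT = 13 and N_GC = 2.
Tm = 2×13 + 4×2 = 34°C

34°C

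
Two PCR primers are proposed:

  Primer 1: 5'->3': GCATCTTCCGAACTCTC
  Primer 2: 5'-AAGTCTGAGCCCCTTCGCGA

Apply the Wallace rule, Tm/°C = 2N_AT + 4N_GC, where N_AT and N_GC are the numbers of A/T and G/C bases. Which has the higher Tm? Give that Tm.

Primer 1: A+T=8, G+C=9 → Tm = 2(8)+4(9) = 52°C
Primer 2: A+T=8, G+C=12 → Tm = 2(8)+4(12) = 64°C
52°C vs 64°C → primer 2 is higher.

Primer 2, 64°C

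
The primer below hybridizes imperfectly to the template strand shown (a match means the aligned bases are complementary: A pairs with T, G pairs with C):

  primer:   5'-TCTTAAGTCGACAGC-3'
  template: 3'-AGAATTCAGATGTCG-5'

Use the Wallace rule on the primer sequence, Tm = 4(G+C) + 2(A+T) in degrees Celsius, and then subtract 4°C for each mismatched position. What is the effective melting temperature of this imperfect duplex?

Primer base counts: A=4, T=4, G=3, C=4 → A+T=8, G+C=7
Perfect-match Tm = 2(8) + 4(7) = 16 + 28 = 44°C
Mismatches (positions where the bases are not complementary): 1 (at position 10)
Effective Tm = 44 − 1×4 = 44 − 4 = 40°C

40°C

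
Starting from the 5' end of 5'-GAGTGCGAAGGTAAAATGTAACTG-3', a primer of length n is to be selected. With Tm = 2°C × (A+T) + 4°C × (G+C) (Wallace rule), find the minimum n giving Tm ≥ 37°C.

n = 12

First 11 bases: GAGTGCGAAGG → Tm = 36°C (< 37°C)
First 12 bases: GAGTGCGAAGGT → Tm = 38°C (≥ 37°C)
Each additional base adds 2°C (A/T) or 4°C (G/C), so Tm is non-decreasing in n; n = 12 is the first length to reach 37°C.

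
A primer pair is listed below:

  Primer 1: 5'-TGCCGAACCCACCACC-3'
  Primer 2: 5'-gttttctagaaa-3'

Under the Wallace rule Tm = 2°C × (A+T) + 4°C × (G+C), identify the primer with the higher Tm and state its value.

Primer 1, 54°C

Primer 1: A+T=5, G+C=11 → Tm = 2(5)+4(11) = 54°C
Primer 2: A+T=9, G+C=3 → Tm = 2(9)+4(3) = 30°C
54°C vs 30°C → primer 1 is higher.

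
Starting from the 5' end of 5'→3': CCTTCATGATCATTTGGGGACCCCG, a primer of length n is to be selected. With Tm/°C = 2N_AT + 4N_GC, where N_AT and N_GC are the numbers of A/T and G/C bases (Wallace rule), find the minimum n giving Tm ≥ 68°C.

First 22 bases: CCTTCATGATCATTTGGGGACC → Tm = 66°C (< 68°C)
First 23 bases: CCTTCATGATCATTTGGGGACCC → Tm = 70°C (≥ 68°C)
Each additional base adds 2°C (A/T) or 4°C (G/C), so Tm is non-decreasing in n; n = 23 is the first length to reach 68°C.

n = 23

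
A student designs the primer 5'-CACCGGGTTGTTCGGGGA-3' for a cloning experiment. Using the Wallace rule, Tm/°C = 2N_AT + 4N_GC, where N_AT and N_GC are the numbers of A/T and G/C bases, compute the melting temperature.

Scanning the sequence gives C=4, T=4, G=8, A=2.
So N_AT = 6 and N_GC = 12.
Tm = 2(6) + 4(12) = 12 + 48 = 60°C

60°C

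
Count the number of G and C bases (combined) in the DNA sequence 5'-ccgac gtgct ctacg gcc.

C=8, T=3, A=2, G=5
G+C = 5 + 8 = 13

13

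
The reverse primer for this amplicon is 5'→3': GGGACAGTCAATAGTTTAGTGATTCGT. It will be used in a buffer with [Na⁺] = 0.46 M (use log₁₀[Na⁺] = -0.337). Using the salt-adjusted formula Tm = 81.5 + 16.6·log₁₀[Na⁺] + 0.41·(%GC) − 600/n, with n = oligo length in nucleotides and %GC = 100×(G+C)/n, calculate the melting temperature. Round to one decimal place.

Length n = 27. Base counts: A=7, G=8, C=3, T=9
G+C = 11, so %GC = 11/27 × 100 = 40.741%
Salt term: 16.6 × (-0.337) = -5.594
GC term: 0.41 × 40.741 = 16.704; length term: −600/27 = −22.222
Tm = 81.5 + (-5.594) + 16.704 − 22.222 = 70.388 → 70.4°C

70.4°C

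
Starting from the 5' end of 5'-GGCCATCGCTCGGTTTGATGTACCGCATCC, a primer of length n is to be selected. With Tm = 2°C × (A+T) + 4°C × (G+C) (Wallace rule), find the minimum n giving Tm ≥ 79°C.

n = 25

First 24 bases: GGCCATCGCTCGGTTTGATGTACC → Tm = 76°C (< 79°C)
First 25 bases: GGCCATCGCTCGGTTTGATGTACCG → Tm = 80°C (≥ 79°C)
Since every base adds ≥2°C, Tm only increases with n, so the threshold is first crossed at n = 25.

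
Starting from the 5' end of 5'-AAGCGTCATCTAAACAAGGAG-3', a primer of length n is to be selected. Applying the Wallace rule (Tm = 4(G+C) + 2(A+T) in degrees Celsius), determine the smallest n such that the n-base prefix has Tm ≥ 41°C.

First 14 bases: AAGCGTCATCTAAA → Tm = 38°C (< 41°C)
First 15 bases: AAGCGTCATCTAAAC → Tm = 42°C (≥ 41°C)
Since every base adds ≥2°C, Tm only increases with n, so the threshold is first crossed at n = 15.

n = 15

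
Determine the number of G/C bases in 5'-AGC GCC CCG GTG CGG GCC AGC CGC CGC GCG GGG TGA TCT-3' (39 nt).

32

Scanning the sequence gives A=3, G=17, T=4, C=15.
G+C = 17 + 15 = 32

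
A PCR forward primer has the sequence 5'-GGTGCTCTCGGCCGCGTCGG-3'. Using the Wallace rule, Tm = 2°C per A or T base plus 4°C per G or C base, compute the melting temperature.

Counting bases: C=7, A=0, T=4, G=9
So N_AT = 4 and N_GC = 16.
Tm = 2×4 + 4×16 = 72°C

72°C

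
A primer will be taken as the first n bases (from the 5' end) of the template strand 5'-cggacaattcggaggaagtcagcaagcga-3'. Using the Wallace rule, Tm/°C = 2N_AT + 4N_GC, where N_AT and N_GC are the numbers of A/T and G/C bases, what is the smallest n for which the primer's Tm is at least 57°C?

n = 19

First 18 bases: CGGACAATTCGGAGGAAG → Tm = 56°C (< 57°C)
First 19 bases: CGGACAATTCGGAGGAAGT → Tm = 58°C (≥ 57°C)
Since every base adds ≥2°C, Tm only increases with n, so the threshold is first crossed at n = 19.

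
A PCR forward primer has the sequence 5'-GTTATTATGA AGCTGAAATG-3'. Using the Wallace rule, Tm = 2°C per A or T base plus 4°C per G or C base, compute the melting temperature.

52°C

Base counts: G=5, A=7, C=1, T=7
AT pairs contribute 14, GC pairs contribute 6.
Tm = 2(14) + 4(6) = 28 + 24 = 52°C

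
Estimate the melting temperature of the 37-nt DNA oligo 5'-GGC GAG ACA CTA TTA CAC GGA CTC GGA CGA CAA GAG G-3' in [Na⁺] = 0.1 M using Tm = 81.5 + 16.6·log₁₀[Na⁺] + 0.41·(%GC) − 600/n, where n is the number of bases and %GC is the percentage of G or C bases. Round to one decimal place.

72.0°C

Length n = 37. Base counts: G=12, C=9, A=12, T=4
G+C = 21, so %GC = 21/37 × 100 = 56.757%
Salt term: 16.6 × (-1) = -16.6
GC term: 0.41 × 56.757 = 23.27; length term: −600/37 = −16.216
Tm = 81.5 + (-16.6) + 23.27 − 16.216 = 71.954 → 72.0°C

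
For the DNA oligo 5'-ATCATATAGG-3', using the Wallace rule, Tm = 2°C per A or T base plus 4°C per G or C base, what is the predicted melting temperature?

26°C

Counting bases: G=2, C=1, T=3, A=4
So N_AT = 7 and N_GC = 3.
Tm = 2×7 + 4×3 = 26°C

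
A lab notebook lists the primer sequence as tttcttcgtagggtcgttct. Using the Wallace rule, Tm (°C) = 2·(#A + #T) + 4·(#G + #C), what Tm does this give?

A=1, T=10, C=4, G=5
AT pairs contribute 11, GC pairs contribute 9.
Tm = 2×11 + 4×9 = 58°C

58°C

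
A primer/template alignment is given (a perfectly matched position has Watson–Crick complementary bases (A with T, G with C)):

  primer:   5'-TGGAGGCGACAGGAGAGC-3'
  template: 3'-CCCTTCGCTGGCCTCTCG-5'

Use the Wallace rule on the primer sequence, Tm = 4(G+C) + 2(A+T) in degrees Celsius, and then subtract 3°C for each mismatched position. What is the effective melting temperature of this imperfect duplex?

Primer base counts: A=5, T=1, G=9, C=3 → A+T=6, G+C=12
Perfect-match Tm = 2(6) + 4(12) = 12 + 48 = 60°C
Mismatches (positions where the bases are not complementary): 3 (at positions 1, 5, 11)
Effective Tm = 60 − 3×3 = 60 − 9 = 51°C

51°C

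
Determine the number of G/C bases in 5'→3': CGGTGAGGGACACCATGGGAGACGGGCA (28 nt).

19

Counting bases: C=6, G=13, A=7, T=2
G+C = 13 + 6 = 19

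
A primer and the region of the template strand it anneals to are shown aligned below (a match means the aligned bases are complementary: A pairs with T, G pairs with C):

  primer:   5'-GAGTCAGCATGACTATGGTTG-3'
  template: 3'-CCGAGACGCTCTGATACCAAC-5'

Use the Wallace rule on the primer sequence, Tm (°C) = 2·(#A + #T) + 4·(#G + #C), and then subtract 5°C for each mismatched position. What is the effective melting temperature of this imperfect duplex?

37°C

Primer base counts: A=5, T=6, G=7, C=3 → A+T=11, G+C=10
Perfect-match Tm = 2(11) + 4(10) = 22 + 40 = 62°C
Mismatches (positions where the bases are not complementary): 5 (at positions 2, 3, 6, 9, 10)
Effective Tm = 62 − 5×5 = 62 − 25 = 37°C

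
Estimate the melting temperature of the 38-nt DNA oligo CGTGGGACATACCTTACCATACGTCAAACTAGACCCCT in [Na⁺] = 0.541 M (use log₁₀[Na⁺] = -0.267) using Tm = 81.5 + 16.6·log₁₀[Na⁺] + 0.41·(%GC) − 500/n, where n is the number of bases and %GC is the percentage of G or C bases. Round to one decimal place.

84.4°C

Length n = 38. Counting bases: T=8, C=13, G=6, A=11
G+C = 19, so %GC = 19/38 × 100 = 50%
Salt term: 16.6 × (-0.267) = -4.432
GC term: 0.41 × 50 = 20.5; length term: −500/38 = −13.158
Tm = 81.5 + (-4.432) + 20.5 − 13.158 = 84.41 → 84.4°C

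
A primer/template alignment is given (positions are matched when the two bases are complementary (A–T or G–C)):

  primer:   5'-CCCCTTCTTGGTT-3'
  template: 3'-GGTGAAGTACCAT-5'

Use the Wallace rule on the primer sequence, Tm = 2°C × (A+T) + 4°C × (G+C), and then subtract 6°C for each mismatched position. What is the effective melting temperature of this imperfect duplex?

Primer base counts: A=0, T=6, G=2, C=5 → A+T=6, G+C=7
Perfect-match Tm = 2(6) + 4(7) = 12 + 28 = 40°C
Mismatches (positions where the bases are not complementary): 3 (at positions 3, 8, 13)
Effective Tm = 40 − 3×6 = 40 − 18 = 22°C

22°C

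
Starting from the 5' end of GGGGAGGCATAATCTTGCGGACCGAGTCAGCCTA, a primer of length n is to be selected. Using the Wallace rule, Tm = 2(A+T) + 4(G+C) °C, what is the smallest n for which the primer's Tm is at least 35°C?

First 10 bases: GGGGAGGCAT → Tm = 34°C (< 35°C)
First 11 bases: GGGGAGGCATA → Tm = 36°C (≥ 35°C)
Since every base adds ≥2°C, Tm only increases with n, so the threshold is first crossed at n = 11.

n = 11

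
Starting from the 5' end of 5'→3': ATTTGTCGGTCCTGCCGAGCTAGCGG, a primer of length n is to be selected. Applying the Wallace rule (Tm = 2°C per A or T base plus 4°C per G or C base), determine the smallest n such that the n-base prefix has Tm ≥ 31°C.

n = 11

First 10 bases: ATTTGTCGGT → Tm = 28°C (< 31°C)
First 11 bases: ATTTGTCGGTC → Tm = 32°C (≥ 31°C)
Each additional base adds 2°C (A/T) or 4°C (G/C), so Tm is non-decreasing in n; n = 11 is the first length to reach 31°C.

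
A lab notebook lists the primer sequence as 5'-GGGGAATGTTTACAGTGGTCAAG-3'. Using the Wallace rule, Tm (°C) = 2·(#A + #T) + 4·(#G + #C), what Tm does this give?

Scanning the sequence gives T=6, C=2, G=9, A=6.
So N_AT = 12 and N_GC = 11.
Tm = 2×12 + 4×11 = 68°C

68°C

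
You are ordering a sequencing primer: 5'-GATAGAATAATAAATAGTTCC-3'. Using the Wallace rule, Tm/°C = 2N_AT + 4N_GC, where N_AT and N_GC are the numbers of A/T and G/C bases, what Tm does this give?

Counting bases: T=6, G=3, A=10, C=2
A+T = 16, G+C = 5
Tm = 4·5 + 2·16 = 20 + 32 = 52°C

52°C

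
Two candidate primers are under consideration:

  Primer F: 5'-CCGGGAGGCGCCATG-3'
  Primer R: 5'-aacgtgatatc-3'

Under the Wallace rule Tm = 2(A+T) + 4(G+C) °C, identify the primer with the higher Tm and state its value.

Primer F: A+T=3, G+C=12 → Tm = 2(3)+4(12) = 54°C
Primer R: A+T=7, G+C=4 → Tm = 2(7)+4(4) = 30°C
54°C vs 30°C → primer F is higher.

Primer F, 54°C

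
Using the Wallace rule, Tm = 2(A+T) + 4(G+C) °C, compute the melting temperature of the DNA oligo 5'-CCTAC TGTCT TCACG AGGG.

60°C

Counting bases: G=5, A=3, T=5, C=6
AT pairs contribute 8, GC pairs contribute 11.
Tm = 4·11 + 2·8 = 44 + 16 = 60°C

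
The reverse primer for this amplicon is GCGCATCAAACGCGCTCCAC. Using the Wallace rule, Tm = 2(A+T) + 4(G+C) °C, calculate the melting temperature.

C=9, T=2, A=5, G=4
So N_AT = 7 and N_GC = 13.
Tm = 2×7 + 4×13 = 66°C

66°C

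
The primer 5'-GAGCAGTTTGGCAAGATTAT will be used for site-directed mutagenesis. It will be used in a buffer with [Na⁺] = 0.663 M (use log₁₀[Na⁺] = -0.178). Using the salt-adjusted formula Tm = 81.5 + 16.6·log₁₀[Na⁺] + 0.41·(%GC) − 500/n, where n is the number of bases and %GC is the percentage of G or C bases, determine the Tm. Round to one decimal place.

Length n = 20. Scanning the sequence gives G=6, C=2, A=6, T=6.
G+C = 8, so %GC = 8/20 × 100 = 40%
Salt term: 16.6 × (-0.178) = -2.955
GC term: 0.41 × 40 = 16.4; length term: −500/20 = −25
Tm = 81.5 + (-2.955) + 16.4 − 25 = 69.945 → 69.9°C

69.9°C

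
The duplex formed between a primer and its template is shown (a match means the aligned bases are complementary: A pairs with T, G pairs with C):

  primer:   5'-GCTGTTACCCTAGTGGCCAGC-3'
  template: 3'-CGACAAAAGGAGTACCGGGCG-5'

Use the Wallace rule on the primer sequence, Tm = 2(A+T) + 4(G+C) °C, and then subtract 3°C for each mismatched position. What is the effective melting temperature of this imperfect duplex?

53°C

Primer base counts: A=3, T=5, G=6, C=7 → A+T=8, G+C=13
Perfect-match Tm = 2(8) + 4(13) = 16 + 52 = 68°C
Mismatches (positions where the bases are not complementary): 5 (at positions 7, 8, 12, 13, 19)
Effective Tm = 68 − 5×3 = 68 − 15 = 53°C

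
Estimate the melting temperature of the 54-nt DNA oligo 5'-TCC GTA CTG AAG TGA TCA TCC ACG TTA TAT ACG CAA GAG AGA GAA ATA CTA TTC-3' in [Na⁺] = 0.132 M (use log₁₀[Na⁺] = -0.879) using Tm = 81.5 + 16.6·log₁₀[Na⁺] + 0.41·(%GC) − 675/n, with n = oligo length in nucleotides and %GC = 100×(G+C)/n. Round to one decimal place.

Length n = 54. Scanning the sequence gives G=10, A=19, C=11, T=14.
G+C = 21, so %GC = 21/54 × 100 = 38.889%
Salt term: 16.6 × (-0.879) = -14.591
GC term: 0.41 × 38.889 = 15.944; length term: −675/54 = −12.5
Tm = 81.5 + (-14.591) + 15.944 − 12.5 = 70.353 → 70.4°C

70.4°C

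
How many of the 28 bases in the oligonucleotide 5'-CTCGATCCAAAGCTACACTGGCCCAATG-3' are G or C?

15

Counting bases: T=5, G=5, A=8, C=10
Total G or C: 5 + 10 = 15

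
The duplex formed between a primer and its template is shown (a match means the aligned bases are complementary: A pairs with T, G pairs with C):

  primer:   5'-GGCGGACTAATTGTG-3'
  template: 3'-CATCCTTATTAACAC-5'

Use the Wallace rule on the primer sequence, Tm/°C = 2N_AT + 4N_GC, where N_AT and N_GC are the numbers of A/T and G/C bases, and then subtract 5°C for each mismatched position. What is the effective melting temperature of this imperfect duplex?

Primer base counts: A=3, T=4, G=6, C=2 → A+T=7, G+C=8
Perfect-match Tm = 2(7) + 4(8) = 14 + 32 = 46°C
Mismatches (positions where the bases are not complementary): 3 (at positions 2, 3, 7)
Effective Tm = 46 − 3×5 = 46 − 15 = 31°C

31°C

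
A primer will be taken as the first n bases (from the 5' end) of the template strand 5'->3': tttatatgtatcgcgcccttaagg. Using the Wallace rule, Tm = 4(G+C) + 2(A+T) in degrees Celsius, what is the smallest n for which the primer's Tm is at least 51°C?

First 17 bases: TTTATATGTATCGCGCC → Tm = 48°C (< 51°C)
First 18 bases: TTTATATGTATCGCGCCC → Tm = 52°C (≥ 51°C)
Each additional base adds 2°C (A/T) or 4°C (G/C), so Tm is non-decreasing in n; n = 18 is the first length to reach 51°C.

n = 18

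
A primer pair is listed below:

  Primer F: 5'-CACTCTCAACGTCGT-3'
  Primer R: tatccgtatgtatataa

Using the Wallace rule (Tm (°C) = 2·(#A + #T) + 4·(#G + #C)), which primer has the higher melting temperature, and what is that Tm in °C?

Primer F: A+T=7, G+C=8 → Tm = 2(7)+4(8) = 46°C
Primer R: A+T=13, G+C=4 → Tm = 2(13)+4(4) = 42°C
46°C vs 42°C → primer F is higher.

Primer F, 46°C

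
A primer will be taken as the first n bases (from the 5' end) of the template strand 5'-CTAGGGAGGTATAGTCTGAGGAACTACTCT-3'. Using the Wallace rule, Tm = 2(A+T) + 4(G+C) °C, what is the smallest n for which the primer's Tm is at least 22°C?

n = 7

First 6 bases: CTAGGG → Tm = 20°C (< 22°C)
First 7 bases: CTAGGGA → Tm = 22°C (≥ 22°C)
Each additional base adds 2°C (A/T) or 4°C (G/C), so Tm is non-decreasing in n; n = 7 is the first length to reach 22°C.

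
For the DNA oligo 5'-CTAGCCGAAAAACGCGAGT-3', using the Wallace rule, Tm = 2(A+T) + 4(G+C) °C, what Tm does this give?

58°C

Base counts: C=5, G=5, T=2, A=7
A+T = 9, G+C = 10
Tm = 2(9) + 4(10) = 18 + 40 = 58°C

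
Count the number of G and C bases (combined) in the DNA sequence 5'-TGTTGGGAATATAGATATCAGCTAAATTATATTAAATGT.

9

Base counts: T=15, A=15, C=2, G=7
G+C = 7 + 2 = 9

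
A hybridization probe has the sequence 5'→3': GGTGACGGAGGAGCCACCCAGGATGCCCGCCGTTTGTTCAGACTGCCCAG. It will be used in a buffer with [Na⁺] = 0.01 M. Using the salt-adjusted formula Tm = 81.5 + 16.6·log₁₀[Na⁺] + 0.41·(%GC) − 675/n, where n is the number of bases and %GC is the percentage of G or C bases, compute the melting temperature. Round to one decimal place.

Length n = 50. G=17, T=8, C=16, A=9
G+C = 33, so %GC = 33/50 × 100 = 66%
Salt term: 16.6 × (-2) = -33.2
GC term: 0.41 × 66 = 27.06; length term: −675/50 = −13.5
Tm = 81.5 + (-33.2) + 27.06 − 13.5 = 61.86 → 61.9°C

61.9°C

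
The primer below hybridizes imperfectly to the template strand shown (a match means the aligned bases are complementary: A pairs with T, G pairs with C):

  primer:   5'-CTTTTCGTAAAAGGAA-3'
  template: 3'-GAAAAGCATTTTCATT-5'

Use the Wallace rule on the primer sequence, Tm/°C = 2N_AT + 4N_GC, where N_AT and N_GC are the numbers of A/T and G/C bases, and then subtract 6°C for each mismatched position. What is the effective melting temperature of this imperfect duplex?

36°C

Primer base counts: A=6, T=5, G=3, C=2 → A+T=11, G+C=5
Perfect-match Tm = 2(11) + 4(5) = 22 + 20 = 42°C
Mismatches (positions where the bases are not complementary): 1 (at position 14)
Effective Tm = 42 − 1×6 = 42 − 6 = 36°C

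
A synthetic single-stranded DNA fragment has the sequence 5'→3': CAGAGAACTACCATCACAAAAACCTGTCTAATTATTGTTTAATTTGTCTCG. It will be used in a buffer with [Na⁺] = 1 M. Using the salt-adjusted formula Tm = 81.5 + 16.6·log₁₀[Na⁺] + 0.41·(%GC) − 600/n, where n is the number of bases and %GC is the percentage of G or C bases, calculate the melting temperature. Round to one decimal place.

Length n = 51. Counting bases: A=17, T=17, C=11, G=6
G+C = 17, so %GC = 17/51 × 100 = 33.333%
Salt term: 16.6 × (0) = 0
GC term: 0.41 × 33.333 = 13.667; length term: −600/51 = −11.765
Tm = 81.5 + (0) + 13.667 − 11.765 = 83.402 → 83.4°C

83.4°C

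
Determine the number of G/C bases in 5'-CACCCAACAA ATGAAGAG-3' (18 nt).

8

Base counts: T=1, A=9, C=5, G=3
G+C = 3 + 5 = 8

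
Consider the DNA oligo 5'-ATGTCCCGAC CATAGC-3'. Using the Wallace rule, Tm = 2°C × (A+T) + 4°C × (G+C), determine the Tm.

Base counts: T=3, C=6, G=3, A=4
AT pairs contribute 7, GC pairs contribute 9.
Tm = 2(7) + 4(9) = 14 + 36 = 50°C

50°C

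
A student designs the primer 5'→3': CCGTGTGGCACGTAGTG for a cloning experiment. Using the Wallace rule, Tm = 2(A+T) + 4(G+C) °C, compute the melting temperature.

Scanning the sequence gives T=4, A=2, C=4, G=7.
So N_AT = 6 and N_GC = 11.
Tm = 4·11 + 2·6 = 44 + 12 = 56°C

56°C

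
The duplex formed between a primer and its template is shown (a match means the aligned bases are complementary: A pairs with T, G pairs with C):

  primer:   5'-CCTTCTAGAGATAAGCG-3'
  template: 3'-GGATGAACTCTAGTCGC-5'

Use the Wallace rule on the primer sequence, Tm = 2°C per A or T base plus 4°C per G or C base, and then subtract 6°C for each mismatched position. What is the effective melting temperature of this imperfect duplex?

Primer base counts: A=5, T=4, G=4, C=4 → A+T=9, G+C=8
Perfect-match Tm = 2(9) + 4(8) = 18 + 32 = 50°C
Mismatches (positions where the bases are not complementary): 3 (at positions 4, 7, 13)
Effective Tm = 50 − 3×6 = 50 − 18 = 32°C

32°C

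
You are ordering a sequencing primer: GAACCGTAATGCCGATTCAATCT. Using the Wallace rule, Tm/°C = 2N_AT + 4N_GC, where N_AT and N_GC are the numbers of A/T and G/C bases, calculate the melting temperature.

A=7, T=6, G=4, C=6
So N_AT = 13 and N_GC = 10.
Tm = 2(13) + 4(10) = 26 + 40 = 66°C

66°C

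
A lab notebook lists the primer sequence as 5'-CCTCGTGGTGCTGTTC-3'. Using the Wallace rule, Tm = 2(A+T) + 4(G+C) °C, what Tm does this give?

52°C

Scanning the sequence gives A=0, C=5, G=5, T=6.
So N_AT = 6 and N_GC = 10.
Tm = 4·10 + 2·6 = 40 + 12 = 52°C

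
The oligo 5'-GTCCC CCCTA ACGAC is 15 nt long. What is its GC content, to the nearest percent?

67%

G=2, A=3, T=2, C=8
G+C = 2 + 8 = 10 out of 15 bases
%GC = 10/15 × 100 = 66.67% ≈ 67%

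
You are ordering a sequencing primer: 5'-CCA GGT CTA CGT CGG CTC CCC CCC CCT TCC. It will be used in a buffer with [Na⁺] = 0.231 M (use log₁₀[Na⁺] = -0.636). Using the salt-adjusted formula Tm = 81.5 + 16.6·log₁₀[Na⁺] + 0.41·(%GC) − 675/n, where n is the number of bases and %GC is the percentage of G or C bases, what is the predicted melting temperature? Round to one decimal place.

78.5°C

Length n = 30. Scanning the sequence gives A=2, C=17, T=6, G=5.
G+C = 22, so %GC = 22/30 × 100 = 73.333%
Salt term: 16.6 × (-0.636) = -10.558
GC term: 0.41 × 73.333 = 30.067; length term: −675/30 = −22.5
Tm = 81.5 + (-10.558) + 30.067 − 22.5 = 78.509 → 78.5°C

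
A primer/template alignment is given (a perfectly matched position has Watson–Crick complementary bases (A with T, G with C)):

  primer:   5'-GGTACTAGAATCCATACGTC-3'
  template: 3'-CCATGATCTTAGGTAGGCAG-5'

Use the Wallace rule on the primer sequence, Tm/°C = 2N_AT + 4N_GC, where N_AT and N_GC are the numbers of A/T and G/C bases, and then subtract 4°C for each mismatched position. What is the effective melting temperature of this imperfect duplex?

Primer base counts: A=6, T=5, G=4, C=5 → A+T=11, G+C=9
Perfect-match Tm = 2(11) + 4(9) = 22 + 36 = 58°C
Mismatches (positions where the bases are not complementary): 1 (at position 16)
Effective Tm = 58 − 1×4 = 58 − 4 = 54°C

54°C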